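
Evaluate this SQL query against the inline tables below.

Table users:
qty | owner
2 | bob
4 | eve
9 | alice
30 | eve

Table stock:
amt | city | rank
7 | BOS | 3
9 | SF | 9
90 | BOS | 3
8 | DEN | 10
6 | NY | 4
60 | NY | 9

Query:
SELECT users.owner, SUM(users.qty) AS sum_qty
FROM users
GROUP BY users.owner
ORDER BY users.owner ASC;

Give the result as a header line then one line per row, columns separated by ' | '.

After GROUP BY (3 rows):
users.owner | sum_qty
bob | 2
eve | 34
alice | 9
After ORDER BY (3 rows):
users.owner | sum_qty
alice | 9
bob | 2
eve | 34

== RESULT ==
users.owner | sum_qty
alice | 9
bob | 2
eve | 34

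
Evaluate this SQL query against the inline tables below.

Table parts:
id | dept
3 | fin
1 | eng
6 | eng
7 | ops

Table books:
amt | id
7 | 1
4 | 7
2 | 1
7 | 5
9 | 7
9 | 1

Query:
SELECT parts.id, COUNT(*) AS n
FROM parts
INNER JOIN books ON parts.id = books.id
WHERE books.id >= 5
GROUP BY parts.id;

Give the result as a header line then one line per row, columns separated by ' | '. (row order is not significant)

== RESULT ==
parts.id | n
7 | 2

Derivation:
After JOIN books (5 rows):
parts.id | parts.dept | books.amt | books.id
1 | eng | 7 | 1
1 | eng | 2 | 1
1 | eng | 9 | 1
7 | ops | 4 | 7
7 | ops | 9 | 7
After WHERE (2 rows):
parts.id | parts.dept | books.amt | books.id
7 | ops | 4 | 7
7 | ops | 9 | 7
After GROUP BY (1 rows):
parts.id | n
7 | 2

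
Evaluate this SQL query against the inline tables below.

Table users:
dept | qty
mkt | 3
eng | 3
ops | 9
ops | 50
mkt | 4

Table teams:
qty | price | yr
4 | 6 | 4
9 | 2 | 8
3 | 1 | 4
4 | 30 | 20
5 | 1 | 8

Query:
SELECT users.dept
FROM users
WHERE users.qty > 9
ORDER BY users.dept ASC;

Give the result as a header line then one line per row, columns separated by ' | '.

After WHERE (1 rows):
users.dept | users.qty
ops | 50
After SELECT (1 rows):
users.dept
ops
After ORDER BY (1 rows):
users.dept
ops

== RESULT ==
users.dept
ops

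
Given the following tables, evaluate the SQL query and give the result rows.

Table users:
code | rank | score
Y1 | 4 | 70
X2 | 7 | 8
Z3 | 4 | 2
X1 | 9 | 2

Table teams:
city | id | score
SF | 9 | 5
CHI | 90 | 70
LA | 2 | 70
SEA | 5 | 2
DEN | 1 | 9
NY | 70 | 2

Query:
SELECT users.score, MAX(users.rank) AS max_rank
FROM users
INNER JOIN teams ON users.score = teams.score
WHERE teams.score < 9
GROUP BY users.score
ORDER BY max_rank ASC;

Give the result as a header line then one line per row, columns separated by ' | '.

After JOIN teams (6 rows):
users.code | users.rank | users.score | teams.city | teams.id | teams.score
Y1 | 4 | 70 | CHI | 90 | 70
Y1 | 4 | 70 | LA | 2 | 70
Z3 | 4 | 2 | SEA | 5 | 2
Z3 | 4 | 2 | NY | 70 | 2
X1 | 9 | 2 | SEA | 5 | 2
X1 | 9 | 2 | NY | 70 | 2
After WHERE (4 rows):
users.code | users.rank | users.score | teams.city | teams.id | teams.score
Z3 | 4 | 2 | SEA | 5 | 2
Z3 | 4 | 2 | NY | 70 | 2
X1 | 9 | 2 | SEA | 5 | 2
X1 | 9 | 2 | NY | 70 | 2
After GROUP BY (1 rows):
users.score | max_rank
2 | 9
After ORDER BY (1 rows):
users.score | max_rank
2 | 9

== RESULT ==
users.score | max_rank
2 | 9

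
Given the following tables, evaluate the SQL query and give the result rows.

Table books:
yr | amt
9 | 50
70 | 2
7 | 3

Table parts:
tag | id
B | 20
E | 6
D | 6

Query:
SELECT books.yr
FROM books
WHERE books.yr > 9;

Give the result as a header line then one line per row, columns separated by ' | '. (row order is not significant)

After WHERE (1 rows):
books.yr | books.amt
70 | 2
After SELECT (1 rows):
books.yr
70

== RESULT ==
books.yr
70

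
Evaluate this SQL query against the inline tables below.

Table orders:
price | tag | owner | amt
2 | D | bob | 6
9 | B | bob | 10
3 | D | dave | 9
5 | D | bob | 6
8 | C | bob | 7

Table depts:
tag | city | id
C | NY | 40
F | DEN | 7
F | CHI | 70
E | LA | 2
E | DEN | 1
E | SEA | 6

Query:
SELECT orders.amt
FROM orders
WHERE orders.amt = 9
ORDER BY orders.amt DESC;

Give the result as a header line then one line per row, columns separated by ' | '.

== RESULT ==
orders.amt
9

Derivation:
After WHERE (1 rows):
orders.price | orders.tag | orders.owner | orders.amt
3 | D | dave | 9
After SELECT (1 rows):
orders.amt
9
After ORDER BY (1 rows):
orders.amt
9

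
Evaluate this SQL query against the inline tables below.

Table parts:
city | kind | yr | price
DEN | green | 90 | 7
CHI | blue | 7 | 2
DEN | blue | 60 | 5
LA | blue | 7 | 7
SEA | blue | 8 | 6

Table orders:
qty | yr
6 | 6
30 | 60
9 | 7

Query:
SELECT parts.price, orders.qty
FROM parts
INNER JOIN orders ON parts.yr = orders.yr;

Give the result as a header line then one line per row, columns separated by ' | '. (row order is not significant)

After JOIN orders (3 rows):
parts.city | parts.kind | parts.yr | parts.price | orders.qty | orders.yr
CHI | blue | 7 | 2 | 9 | 7
DEN | blue | 60 | 5 | 30 | 60
LA | blue | 7 | 7 | 9 | 7
After SELECT (3 rows):
parts.price | orders.qty
2 | 9
5 | 30
7 | 9

== RESULT ==
parts.price | orders.qty
2 | 9
5 | 30
7 | 9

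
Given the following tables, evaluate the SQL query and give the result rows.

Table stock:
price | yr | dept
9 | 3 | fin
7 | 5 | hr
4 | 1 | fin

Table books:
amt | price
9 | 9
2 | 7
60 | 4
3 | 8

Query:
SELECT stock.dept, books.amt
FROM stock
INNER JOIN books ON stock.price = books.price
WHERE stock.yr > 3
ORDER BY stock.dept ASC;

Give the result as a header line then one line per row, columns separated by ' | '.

After JOIN books (3 rows):
stock.price | stock.yr | stock.dept | books.amt | books.price
9 | 3 | fin | 9 | 9
7 | 5 | hr | 2 | 7
4 | 1 | fin | 60 | 4
After WHERE (1 rows):
stock.price | stock.yr | stock.dept | books.amt | books.price
7 | 5 | hr | 2 | 7
After SELECT (1 rows):
stock.dept | books.amt
hr | 2
After ORDER BY (1 rows):
stock.dept | books.amt
hr | 2

== RESULT ==
stock.dept | books.amt
hr | 2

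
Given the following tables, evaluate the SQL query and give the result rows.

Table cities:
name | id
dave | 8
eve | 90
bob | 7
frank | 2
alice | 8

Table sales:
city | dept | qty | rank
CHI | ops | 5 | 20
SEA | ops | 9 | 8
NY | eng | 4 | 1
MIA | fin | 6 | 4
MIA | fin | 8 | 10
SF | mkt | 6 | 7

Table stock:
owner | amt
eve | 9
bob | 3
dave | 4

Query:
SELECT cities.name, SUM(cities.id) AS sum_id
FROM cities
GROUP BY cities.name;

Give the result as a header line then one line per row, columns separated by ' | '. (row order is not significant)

After GROUP BY (5 rows):
cities.name | sum_id
dave | 8
eve | 90
bob | 7
frank | 2
alice | 8

== RESULT ==
cities.name | sum_id
dave | 8
eve | 90
bob | 7
frank | 2
alice | 8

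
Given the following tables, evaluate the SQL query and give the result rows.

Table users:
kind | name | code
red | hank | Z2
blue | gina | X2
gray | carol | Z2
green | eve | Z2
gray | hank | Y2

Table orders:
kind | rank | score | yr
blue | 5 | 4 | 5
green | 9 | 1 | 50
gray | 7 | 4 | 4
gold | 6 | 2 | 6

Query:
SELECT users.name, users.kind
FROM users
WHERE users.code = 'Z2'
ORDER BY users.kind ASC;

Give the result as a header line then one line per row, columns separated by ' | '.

After WHERE (3 rows):
users.kind | users.name | users.code
red | hank | Z2
gray | carol | Z2
green | eve | Z2
After SELECT (3 rows):
users.name | users.kind
hank | red
carol | gray
eve | green
After ORDER BY (3 rows):
users.name | users.kind
carol | gray
eve | green
hank | red

== RESULT ==
users.name | users.kind
carol | gray
eve | green
hank | red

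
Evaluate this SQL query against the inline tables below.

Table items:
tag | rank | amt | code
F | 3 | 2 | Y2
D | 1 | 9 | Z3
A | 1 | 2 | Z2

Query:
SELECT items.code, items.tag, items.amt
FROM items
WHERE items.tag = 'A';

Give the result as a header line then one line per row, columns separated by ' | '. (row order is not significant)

After WHERE (1 rows):
items.tag | items.rank | items.amt | items.code
A | 1 | 2 | Z2
After SELECT (1 rows):
items.code | items.tag | items.amt
Z2 | A | 2

== RESULT ==
items.code | items.tag | items.amt
Z2 | A | 2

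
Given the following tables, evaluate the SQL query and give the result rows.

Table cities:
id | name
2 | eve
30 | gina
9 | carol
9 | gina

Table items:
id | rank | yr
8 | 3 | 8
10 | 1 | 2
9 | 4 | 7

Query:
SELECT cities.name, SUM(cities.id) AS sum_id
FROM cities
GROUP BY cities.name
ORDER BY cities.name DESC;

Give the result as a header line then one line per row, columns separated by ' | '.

After GROUP BY (3 rows):
cities.name | sum_id
eve | 2
gina | 39
carol | 9
After ORDER BY (3 rows):
cities.name | sum_id
gina | 39
eve | 2
carol | 9

== RESULT ==
cities.name | sum_id
gina | 39
eve | 2
carol | 9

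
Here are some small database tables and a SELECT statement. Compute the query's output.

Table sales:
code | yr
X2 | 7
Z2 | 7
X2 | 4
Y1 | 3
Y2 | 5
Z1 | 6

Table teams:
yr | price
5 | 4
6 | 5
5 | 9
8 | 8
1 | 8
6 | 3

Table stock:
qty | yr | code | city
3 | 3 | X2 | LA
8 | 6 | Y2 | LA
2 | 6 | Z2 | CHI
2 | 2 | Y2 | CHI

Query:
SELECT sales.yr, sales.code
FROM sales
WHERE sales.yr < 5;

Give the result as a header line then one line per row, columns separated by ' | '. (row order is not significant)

== RESULT ==
sales.yr | sales.code
4 | X2
3 | Y1

Derivation:
After WHERE (2 rows):
sales.code | sales.yr
X2 | 4
Y1 | 3
After SELECT (2 rows):
sales.yr | sales.code
4 | X2
3 | Y1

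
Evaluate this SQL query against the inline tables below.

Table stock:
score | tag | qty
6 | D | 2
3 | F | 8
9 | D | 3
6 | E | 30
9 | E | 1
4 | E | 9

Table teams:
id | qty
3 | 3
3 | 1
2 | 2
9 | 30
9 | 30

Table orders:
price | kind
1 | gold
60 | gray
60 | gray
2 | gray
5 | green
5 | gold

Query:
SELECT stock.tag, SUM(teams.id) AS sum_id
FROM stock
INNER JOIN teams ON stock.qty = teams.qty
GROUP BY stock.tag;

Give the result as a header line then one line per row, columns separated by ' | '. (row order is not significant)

== RESULT ==
stock.tag | sum_id
D | 5
E | 21

Derivation:
After JOIN teams (5 rows):
stock.score | stock.tag | stock.qty | teams.id | teams.qty
6 | D | 2 | 2 | 2
9 | D | 3 | 3 | 3
6 | E | 30 | 9 | 30
6 | E | 30 | 9 | 30
9 | E | 1 | 3 | 1
After GROUP BY (2 rows):
stock.tag | sum_id
D | 5
E | 21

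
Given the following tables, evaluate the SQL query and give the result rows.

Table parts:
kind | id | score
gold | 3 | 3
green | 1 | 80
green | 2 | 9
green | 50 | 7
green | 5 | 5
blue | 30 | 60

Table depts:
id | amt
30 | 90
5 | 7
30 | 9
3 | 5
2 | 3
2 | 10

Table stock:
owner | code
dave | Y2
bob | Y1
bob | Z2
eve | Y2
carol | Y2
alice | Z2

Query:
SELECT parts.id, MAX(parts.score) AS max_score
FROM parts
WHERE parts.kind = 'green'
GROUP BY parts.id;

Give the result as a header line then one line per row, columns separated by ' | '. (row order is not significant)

== RESULT ==
parts.id | max_score
1 | 80
2 | 9
50 | 7
5 | 5

Derivation:
After WHERE (4 rows):
parts.kind | parts.id | parts.score
green | 1 | 80
green | 2 | 9
green | 50 | 7
green | 5 | 5
After GROUP BY (4 rows):
parts.id | max_score
1 | 80
2 | 9
50 | 7
5 | 5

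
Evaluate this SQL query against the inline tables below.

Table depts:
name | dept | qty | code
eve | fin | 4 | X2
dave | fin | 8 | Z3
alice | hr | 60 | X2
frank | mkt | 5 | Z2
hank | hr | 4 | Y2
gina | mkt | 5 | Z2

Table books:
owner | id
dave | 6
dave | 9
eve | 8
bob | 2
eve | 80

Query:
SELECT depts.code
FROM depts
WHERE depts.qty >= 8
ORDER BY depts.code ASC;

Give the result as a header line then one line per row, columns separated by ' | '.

After WHERE (2 rows):
depts.name | depts.dept | depts.qty | depts.code
dave | fin | 8 | Z3
alice | hr | 60 | X2
After SELECT (2 rows):
depts.code
Z3
X2
After ORDER BY (2 rows):
depts.code
X2
Z3

== RESULT ==
depts.code
X2
Z3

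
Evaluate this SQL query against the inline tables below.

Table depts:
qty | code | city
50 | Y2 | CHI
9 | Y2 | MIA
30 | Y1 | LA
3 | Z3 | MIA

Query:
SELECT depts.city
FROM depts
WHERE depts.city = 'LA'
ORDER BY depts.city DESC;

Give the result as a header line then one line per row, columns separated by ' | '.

After WHERE (1 rows):
depts.qty | depts.code | depts.city
30 | Y1 | LA
After SELECT (1 rows):
depts.city
LA
After ORDER BY (1 rows):
depts.city
LA

== RESULT ==
depts.city
LA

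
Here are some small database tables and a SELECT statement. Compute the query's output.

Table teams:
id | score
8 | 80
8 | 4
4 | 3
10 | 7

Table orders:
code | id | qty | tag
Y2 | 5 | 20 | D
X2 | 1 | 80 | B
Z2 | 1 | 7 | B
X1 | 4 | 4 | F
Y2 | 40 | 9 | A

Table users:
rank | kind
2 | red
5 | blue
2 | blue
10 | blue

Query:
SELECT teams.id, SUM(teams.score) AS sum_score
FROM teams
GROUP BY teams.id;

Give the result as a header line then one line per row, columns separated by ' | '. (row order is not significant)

After GROUP BY (3 rows):
teams.id | sum_score
8 | 84
4 | 3
10 | 7

== RESULT ==
teams.id | sum_score
8 | 84
4 | 3
10 | 7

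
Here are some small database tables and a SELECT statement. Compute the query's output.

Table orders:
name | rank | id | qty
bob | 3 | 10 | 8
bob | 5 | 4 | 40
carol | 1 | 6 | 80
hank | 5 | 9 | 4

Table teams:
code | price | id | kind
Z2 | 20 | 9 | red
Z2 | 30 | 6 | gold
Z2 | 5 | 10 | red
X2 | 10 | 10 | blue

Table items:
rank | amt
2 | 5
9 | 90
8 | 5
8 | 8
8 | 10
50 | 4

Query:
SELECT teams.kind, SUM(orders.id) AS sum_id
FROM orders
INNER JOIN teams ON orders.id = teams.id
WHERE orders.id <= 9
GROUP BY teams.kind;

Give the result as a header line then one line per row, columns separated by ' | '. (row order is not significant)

== RESULT ==
teams.kind | sum_id
gold | 6
red | 9

Derivation:
After JOIN teams (4 rows):
orders.name | orders.rank | orders.id | orders.qty | teams.code | teams.price | teams.id | teams.kind
bob | 3 | 10 | 8 | Z2 | 5 | 10 | red
bob | 3 | 10 | 8 | X2 | 10 | 10 | blue
carol | 1 | 6 | 80 | Z2 | 30 | 6 | gold
hank | 5 | 9 | 4 | Z2 | 20 | 9 | red
After WHERE (2 rows):
orders.name | orders.rank | orders.id | orders.qty | teams.code | teams.price | teams.id | teams.kind
carol | 1 | 6 | 80 | Z2 | 30 | 6 | gold
hank | 5 | 9 | 4 | Z2 | 20 | 9 | red
After GROUP BY (2 rows):
teams.kind | sum_id
gold | 6
red | 9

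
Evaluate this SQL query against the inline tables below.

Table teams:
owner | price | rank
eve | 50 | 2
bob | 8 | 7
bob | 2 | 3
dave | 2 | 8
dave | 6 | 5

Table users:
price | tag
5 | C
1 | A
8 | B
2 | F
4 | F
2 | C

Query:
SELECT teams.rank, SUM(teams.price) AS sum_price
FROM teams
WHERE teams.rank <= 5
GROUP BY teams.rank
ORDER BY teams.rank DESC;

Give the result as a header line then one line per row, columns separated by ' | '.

== RESULT ==
teams.rank | sum_price
5 | 6
3 | 2
2 | 50

Derivation:
After WHERE (3 rows):
teams.owner | teams.price | teams.rank
eve | 50 | 2
bob | 2 | 3
dave | 6 | 5
After GROUP BY (3 rows):
teams.rank | sum_price
2 | 50
3 | 2
5 | 6
After ORDER BY (3 rows):
teams.rank | sum_price
5 | 6
3 | 2
2 | 50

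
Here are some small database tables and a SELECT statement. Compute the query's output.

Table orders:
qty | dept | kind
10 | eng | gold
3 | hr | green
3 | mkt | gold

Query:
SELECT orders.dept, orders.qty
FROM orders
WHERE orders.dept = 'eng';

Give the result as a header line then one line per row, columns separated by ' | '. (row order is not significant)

After WHERE (1 rows):
orders.qty | orders.dept | orders.kind
10 | eng | gold
After SELECT (1 rows):
orders.dept | orders.qty
eng | 10

== RESULT ==
orders.dept | orders.qty
eng | 10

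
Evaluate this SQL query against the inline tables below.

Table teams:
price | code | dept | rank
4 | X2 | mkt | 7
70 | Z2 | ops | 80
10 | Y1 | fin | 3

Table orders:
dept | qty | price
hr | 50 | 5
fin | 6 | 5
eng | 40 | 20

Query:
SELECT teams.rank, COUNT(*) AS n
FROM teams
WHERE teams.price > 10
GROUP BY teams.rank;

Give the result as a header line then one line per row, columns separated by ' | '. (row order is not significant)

After WHERE (1 rows):
teams.price | teams.code | teams.dept | teams.rank
70 | Z2 | ops | 80
After GROUP BY (1 rows):
teams.rank | n
80 | 1

== RESULT ==
teams.rank | n
80 | 1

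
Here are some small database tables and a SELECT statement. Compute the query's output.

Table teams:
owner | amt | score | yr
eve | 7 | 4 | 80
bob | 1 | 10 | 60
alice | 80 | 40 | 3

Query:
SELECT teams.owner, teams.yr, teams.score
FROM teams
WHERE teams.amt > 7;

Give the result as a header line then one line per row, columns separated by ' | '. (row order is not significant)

After WHERE (1 rows):
teams.owner | teams.amt | teams.score | teams.yr
alice | 80 | 40 | 3
After SELECT (1 rows):
teams.owner | teams.yr | teams.score
alice | 3 | 40

== RESULT ==
teams.owner | teams.yr | teams.score
alice | 3 | 40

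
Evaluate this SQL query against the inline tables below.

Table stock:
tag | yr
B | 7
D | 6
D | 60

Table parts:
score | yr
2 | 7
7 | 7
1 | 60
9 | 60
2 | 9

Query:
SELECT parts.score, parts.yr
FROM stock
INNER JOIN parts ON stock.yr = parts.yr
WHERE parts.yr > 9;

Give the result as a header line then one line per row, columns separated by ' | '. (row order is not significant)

== RESULT ==
parts.score | parts.yr
1 | 60
9 | 60

Derivation:
After JOIN parts (4 rows):
stock.tag | stock.yr | parts.score | parts.yr
B | 7 | 2 | 7
B | 7 | 7 | 7
D | 60 | 1 | 60
D | 60 | 9 | 60
After WHERE (2 rows):
stock.tag | stock.yr | parts.score | parts.yr
D | 60 | 1 | 60
D | 60 | 9 | 60
After SELECT (2 rows):
parts.score | parts.yr
1 | 60
9 | 60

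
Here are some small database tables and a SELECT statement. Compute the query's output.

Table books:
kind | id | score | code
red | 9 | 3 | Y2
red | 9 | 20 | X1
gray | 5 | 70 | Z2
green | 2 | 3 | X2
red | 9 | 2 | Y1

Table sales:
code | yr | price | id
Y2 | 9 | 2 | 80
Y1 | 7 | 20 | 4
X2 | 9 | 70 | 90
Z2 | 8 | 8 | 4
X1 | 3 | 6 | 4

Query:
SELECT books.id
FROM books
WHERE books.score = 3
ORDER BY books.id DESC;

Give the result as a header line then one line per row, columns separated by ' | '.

After WHERE (2 rows):
books.kind | books.id | books.score | books.code
red | 9 | 3 | Y2
green | 2 | 3 | X2
After SELECT (2 rows):
books.id
9
2
After ORDER BY (2 rows):
books.id
9
2

== RESULT ==
books.id
9
2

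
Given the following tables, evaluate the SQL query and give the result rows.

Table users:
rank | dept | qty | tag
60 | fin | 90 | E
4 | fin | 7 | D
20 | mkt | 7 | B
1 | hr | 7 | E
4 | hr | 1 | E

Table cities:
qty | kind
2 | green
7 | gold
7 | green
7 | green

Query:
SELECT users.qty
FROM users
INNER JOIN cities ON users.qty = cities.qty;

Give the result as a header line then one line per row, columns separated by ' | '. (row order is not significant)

== RESULT ==
users.qty
7
7
7
7
7
7
7
7
7

Derivation:
After JOIN cities (9 rows):
users.rank | users.dept | users.qty | users.tag | cities.qty | cities.kind
4 | fin | 7 | D | 7 | gold
4 | fin | 7 | D | 7 | green
4 | fin | 7 | D | 7 | green
20 | mkt | 7 | B | 7 | gold
20 | mkt | 7 | B | 7 | green
20 | mkt | 7 | B | 7 | green
1 | hr | 7 | E | 7 | gold
1 | hr | 7 | E | 7 | green
1 | hr | 7 | E | 7 | green
After SELECT (9 rows):
users.qty
7
7
7
7
7
7
7
7
7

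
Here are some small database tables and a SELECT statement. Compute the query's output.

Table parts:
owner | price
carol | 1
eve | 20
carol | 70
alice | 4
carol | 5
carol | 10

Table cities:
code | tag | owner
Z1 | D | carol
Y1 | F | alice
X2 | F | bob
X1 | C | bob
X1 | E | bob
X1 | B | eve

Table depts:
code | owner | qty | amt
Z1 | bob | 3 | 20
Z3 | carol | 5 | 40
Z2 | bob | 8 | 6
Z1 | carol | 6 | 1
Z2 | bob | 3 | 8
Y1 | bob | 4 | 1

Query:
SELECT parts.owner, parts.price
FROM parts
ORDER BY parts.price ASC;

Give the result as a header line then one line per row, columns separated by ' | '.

After SELECT (6 rows):
parts.owner | parts.price
carol | 1
eve | 20
carol | 70
alice | 4
carol | 5
carol | 10
After ORDER BY (6 rows):
parts.owner | parts.price
carol | 1
alice | 4
carol | 5
carol | 10
eve | 20
carol | 70

== RESULT ==
parts.owner | parts.price
carol | 1
alice | 4
carol | 5
carol | 10
eve | 20
carol | 70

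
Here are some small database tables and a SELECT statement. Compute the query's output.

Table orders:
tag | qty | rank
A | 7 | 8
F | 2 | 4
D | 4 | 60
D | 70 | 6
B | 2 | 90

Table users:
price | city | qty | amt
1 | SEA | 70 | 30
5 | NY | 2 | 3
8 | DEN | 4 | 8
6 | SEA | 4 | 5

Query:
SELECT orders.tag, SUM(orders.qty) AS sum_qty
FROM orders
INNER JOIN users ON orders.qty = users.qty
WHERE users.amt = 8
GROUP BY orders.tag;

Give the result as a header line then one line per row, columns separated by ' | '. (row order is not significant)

After JOIN users (5 rows):
orders.tag | orders.qty | orders.rank | users.price | users.city | users.qty | users.amt
F | 2 | 4 | 5 | NY | 2 | 3
D | 4 | 60 | 8 | DEN | 4 | 8
D | 4 | 60 | 6 | SEA | 4 | 5
D | 70 | 6 | 1 | SEA | 70 | 30
B | 2 | 90 | 5 | NY | 2 | 3
After WHERE (1 rows):
orders.tag | orders.qty | orders.rank | users.price | users.city | users.qty | users.amt
D | 4 | 60 | 8 | DEN | 4 | 8
After GROUP BY (1 rows):
orders.tag | sum_qty
D | 4

== RESULT ==
orders.tag | sum_qty
D | 4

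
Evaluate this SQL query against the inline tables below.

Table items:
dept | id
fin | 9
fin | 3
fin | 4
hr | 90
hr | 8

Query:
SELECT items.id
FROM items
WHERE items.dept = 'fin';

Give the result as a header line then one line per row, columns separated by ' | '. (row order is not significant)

== RESULT ==
items.id
9
3
4

Derivation:
After WHERE (3 rows):
items.dept | items.id
fin | 9
fin | 3
fin | 4
After SELECT (3 rows):
items.id
9
3
4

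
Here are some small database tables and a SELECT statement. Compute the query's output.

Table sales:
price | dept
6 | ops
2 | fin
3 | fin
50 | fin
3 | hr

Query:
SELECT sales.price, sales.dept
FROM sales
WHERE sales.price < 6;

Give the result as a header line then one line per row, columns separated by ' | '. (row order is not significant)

== RESULT ==
sales.price | sales.dept
2 | fin
3 | fin
3 | hr

Derivation:
After WHERE (3 rows):
sales.price | sales.dept
2 | fin
3 | fin
3 | hr
After SELECT (3 rows):
sales.price | sales.dept
2 | fin
3 | fin
3 | hr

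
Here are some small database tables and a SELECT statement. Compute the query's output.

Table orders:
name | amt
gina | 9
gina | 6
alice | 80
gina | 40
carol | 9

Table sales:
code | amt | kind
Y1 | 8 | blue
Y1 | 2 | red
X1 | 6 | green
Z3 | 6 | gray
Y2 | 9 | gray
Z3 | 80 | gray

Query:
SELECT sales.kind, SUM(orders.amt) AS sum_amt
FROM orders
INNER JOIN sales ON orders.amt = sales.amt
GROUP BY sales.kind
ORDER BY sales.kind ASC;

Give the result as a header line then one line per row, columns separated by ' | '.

After JOIN sales (5 rows):
orders.name | orders.amt | sales.code | sales.amt | sales.kind
gina | 9 | Y2 | 9 | gray
gina | 6 | X1 | 6 | green
gina | 6 | Z3 | 6 | gray
alice | 80 | Z3 | 80 | gray
carol | 9 | Y2 | 9 | gray
After GROUP BY (2 rows):
sales.kind | sum_amt
gray | 104
green | 6
After ORDER BY (2 rows):
sales.kind | sum_amt
gray | 104
green | 6

== RESULT ==
sales.kind | sum_amt
gray | 104
green | 6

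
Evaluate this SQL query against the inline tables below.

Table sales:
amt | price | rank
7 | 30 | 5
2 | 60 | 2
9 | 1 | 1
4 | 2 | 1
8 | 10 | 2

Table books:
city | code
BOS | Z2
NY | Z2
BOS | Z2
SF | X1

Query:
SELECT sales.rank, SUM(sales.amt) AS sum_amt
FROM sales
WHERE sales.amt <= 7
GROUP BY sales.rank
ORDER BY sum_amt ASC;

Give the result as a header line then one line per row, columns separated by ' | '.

== RESULT ==
sales.rank | sum_amt
2 | 2
1 | 4
5 | 7

Derivation:
After WHERE (3 rows):
sales.amt | sales.price | sales.rank
7 | 30 | 5
2 | 60 | 2
4 | 2 | 1
After GROUP BY (3 rows):
sales.rank | sum_amt
5 | 7
2 | 2
1 | 4
After ORDER BY (3 rows):
sales.rank | sum_amt
2 | 2
1 | 4
5 | 7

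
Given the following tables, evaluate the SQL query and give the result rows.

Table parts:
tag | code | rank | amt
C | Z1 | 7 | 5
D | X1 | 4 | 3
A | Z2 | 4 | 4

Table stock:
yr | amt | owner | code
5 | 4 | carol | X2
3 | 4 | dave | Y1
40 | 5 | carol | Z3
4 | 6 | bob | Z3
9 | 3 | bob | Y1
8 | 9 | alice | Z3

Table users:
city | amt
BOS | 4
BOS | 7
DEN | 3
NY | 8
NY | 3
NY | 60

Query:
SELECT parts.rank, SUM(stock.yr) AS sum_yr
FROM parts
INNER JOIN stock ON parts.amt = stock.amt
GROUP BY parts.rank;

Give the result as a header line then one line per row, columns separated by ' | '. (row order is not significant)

After JOIN stock (4 rows):
parts.tag | parts.code | parts.rank | parts.amt | stock.yr | stock.amt | stock.owner | stock.code
C | Z1 | 7 | 5 | 40 | 5 | carol | Z3
D | X1 | 4 | 3 | 9 | 3 | bob | Y1
A | Z2 | 4 | 4 | 5 | 4 | carol | X2
A | Z2 | 4 | 4 | 3 | 4 | dave | Y1
After GROUP BY (2 rows):
parts.rank | sum_yr
7 | 40
4 | 17

== RESULT ==
parts.rank | sum_yr
7 | 40
4 | 17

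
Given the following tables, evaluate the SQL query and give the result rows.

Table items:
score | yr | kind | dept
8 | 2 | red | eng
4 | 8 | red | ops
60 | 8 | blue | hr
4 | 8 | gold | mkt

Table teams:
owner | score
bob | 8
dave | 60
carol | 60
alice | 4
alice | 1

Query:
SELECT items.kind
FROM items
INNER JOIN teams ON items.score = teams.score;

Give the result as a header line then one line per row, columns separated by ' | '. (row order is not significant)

== RESULT ==
items.kind
red
red
blue
blue
gold

Derivation:
After JOIN teams (5 rows):
items.score | items.yr | items.kind | items.dept | teams.owner | teams.score
8 | 2 | red | eng | bob | 8
4 | 8 | red | ops | alice | 4
60 | 8 | blue | hr | dave | 60
60 | 8 | blue | hr | carol | 60
4 | 8 | gold | mkt | alice | 4
After SELECT (5 rows):
items.kind
red
red
blue
blue
gold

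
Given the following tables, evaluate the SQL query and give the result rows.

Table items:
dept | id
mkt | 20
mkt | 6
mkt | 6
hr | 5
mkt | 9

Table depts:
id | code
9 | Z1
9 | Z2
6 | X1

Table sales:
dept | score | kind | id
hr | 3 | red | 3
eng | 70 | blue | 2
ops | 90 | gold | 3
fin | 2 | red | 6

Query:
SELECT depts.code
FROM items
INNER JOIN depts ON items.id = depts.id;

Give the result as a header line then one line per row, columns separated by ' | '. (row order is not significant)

After JOIN depts (4 rows):
items.dept | items.id | depts.id | depts.code
mkt | 6 | 6 | X1
mkt | 6 | 6 | X1
mkt | 9 | 9 | Z1
mkt | 9 | 9 | Z2
After SELECT (4 rows):
depts.code
X1
X1
Z1
Z2

== RESULT ==
depts.code
X1
X1
Z1
Z2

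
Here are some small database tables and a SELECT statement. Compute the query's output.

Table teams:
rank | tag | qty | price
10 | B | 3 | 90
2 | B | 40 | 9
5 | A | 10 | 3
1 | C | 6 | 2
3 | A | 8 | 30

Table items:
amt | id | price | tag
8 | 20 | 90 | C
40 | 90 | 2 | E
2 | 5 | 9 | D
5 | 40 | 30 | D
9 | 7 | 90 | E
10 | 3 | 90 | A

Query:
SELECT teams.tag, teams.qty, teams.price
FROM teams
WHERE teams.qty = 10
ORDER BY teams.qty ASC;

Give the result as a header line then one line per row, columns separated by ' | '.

== RESULT ==
teams.tag | teams.qty | teams.price
A | 10 | 3

Derivation:
After WHERE (1 rows):
teams.rank | teams.tag | teams.qty | teams.price
5 | A | 10 | 3
After SELECT (1 rows):
teams.tag | teams.qty | teams.price
A | 10 | 3
After ORDER BY (1 rows):
teams.tag | teams.qty | teams.price
A | 10 | 3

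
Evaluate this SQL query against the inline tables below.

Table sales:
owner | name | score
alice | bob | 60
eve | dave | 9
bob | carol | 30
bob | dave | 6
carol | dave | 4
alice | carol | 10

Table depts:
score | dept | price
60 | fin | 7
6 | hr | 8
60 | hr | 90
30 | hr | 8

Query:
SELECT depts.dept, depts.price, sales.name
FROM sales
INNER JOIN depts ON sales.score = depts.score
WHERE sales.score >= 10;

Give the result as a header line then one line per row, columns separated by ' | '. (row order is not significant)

After JOIN depts (4 rows):
sales.owner | sales.name | sales.score | depts.score | depts.dept | depts.price
alice | bob | 60 | 60 | fin | 7
alice | bob | 60 | 60 | hr | 90
bob | carol | 30 | 30 | hr | 8
bob | dave | 6 | 6 | hr | 8
After WHERE (3 rows):
sales.owner | sales.name | sales.score | depts.score | depts.dept | depts.price
alice | bob | 60 | 60 | fin | 7
alice | bob | 60 | 60 | hr | 90
bob | carol | 30 | 30 | hr | 8
After SELECT (3 rows):
depts.dept | depts.price | sales.name
fin | 7 | bob
hr | 90 | bob
hr | 8 | carol

== RESULT ==
depts.dept | depts.price | sales.name
fin | 7 | bob
hr | 90 | bob
hr | 8 | carol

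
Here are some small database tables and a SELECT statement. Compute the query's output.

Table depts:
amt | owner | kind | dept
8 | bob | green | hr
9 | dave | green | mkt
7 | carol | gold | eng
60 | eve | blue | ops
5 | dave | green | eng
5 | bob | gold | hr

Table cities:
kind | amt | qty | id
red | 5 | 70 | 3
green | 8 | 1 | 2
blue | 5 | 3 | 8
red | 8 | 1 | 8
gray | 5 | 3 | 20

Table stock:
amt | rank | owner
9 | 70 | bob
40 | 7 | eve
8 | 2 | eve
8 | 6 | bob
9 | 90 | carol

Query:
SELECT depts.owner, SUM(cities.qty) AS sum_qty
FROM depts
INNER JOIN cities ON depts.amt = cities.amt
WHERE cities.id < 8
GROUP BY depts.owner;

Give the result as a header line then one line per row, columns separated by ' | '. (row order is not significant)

After JOIN cities (8 rows):
depts.amt | depts.owner | depts.kind | depts.dept | cities.kind | cities.amt | cities.qty | cities.id
8 | bob | green | hr | green | 8 | 1 | 2
8 | bob | green | hr | red | 8 | 1 | 8
5 | dave | green | eng | red | 5 | 70 | 3
5 | dave | green | eng | blue | 5 | 3 | 8
5 | dave | green | eng | gray | 5 | 3 | 20
5 | bob | gold | hr | red | 5 | 70 | 3
5 | bob | gold | hr | blue | 5 | 3 | 8
5 | bob | gold | hr | gray | 5 | 3 | 20
After WHERE (3 rows):
depts.amt | depts.owner | depts.kind | depts.dept | cities.kind | cities.amt | cities.qty | cities.id
8 | bob | green | hr | green | 8 | 1 | 2
5 | dave | green | eng | red | 5 | 70 | 3
5 | bob | gold | hr | red | 5 | 70 | 3
After GROUP BY (2 rows):
depts.owner | sum_qty
bob | 71
dave | 70

== RESULT ==
depts.owner | sum_qty
bob | 71
dave | 70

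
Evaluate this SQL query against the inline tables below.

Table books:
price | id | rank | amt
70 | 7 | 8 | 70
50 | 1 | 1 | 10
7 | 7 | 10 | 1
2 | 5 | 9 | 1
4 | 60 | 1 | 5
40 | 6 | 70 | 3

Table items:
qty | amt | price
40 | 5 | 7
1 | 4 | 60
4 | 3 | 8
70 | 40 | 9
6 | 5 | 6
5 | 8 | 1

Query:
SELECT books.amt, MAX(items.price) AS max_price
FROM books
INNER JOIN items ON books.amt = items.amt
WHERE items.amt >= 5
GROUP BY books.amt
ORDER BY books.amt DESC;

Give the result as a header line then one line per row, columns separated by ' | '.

After JOIN items (3 rows):
books.price | books.id | books.rank | books.amt | items.qty | items.amt | items.price
4 | 60 | 1 | 5 | 40 | 5 | 7
4 | 60 | 1 | 5 | 6 | 5 | 6
40 | 6 | 70 | 3 | 4 | 3 | 8
After WHERE (2 rows):
books.price | books.id | books.rank | books.amt | items.qty | items.amt | items.price
4 | 60 | 1 | 5 | 40 | 5 | 7
4 | 60 | 1 | 5 | 6 | 5 | 6
After GROUP BY (1 rows):
books.amt | max_price
5 | 7
After ORDER BY (1 rows):
books.amt | max_price
5 | 7

== RESULT ==
books.amt | max_price
5 | 7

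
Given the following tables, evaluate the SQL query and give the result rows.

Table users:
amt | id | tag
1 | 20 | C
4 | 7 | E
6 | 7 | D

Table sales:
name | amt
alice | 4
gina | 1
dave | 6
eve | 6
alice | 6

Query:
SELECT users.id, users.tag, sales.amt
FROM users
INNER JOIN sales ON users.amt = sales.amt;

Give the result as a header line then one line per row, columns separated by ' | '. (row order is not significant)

== RESULT ==
users.id | users.tag | sales.amt
20 | C | 1
7 | E | 4
7 | D | 6
7 | D | 6
7 | D | 6

Derivation:
After JOIN sales (5 rows):
users.amt | users.id | users.tag | sales.name | sales.amt
1 | 20 | C | gina | 1
4 | 7 | E | alice | 4
6 | 7 | D | dave | 6
6 | 7 | D | eve | 6
6 | 7 | D | alice | 6
After SELECT (5 rows):
users.id | users.tag | sales.amt
20 | C | 1
7 | E | 4
7 | D | 6
7 | D | 6
7 | D | 6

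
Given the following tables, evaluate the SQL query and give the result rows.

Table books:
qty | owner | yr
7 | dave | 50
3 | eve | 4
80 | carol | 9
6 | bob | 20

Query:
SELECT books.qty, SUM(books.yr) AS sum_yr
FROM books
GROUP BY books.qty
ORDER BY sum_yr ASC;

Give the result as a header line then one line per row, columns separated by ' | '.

After GROUP BY (4 rows):
books.qty | sum_yr
7 | 50
3 | 4
80 | 9
6 | 20
After ORDER BY (4 rows):
books.qty | sum_yr
3 | 4
80 | 9
6 | 20
7 | 50

== RESULT ==
books.qty | sum_yr
3 | 4
80 | 9
6 | 20
7 | 50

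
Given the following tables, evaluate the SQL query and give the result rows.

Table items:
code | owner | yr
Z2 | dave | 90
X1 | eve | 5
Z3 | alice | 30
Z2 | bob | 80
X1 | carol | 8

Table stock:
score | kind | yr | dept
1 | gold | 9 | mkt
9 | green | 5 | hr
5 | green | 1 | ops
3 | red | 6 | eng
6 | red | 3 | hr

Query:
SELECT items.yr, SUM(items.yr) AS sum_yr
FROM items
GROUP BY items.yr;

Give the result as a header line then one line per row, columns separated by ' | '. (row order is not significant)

After GROUP BY (5 rows):
items.yr | sum_yr
90 | 90
5 | 5
30 | 30
80 | 80
8 | 8

== RESULT ==
items.yr | sum_yr
90 | 90
5 | 5
30 | 30
80 | 80
8 | 8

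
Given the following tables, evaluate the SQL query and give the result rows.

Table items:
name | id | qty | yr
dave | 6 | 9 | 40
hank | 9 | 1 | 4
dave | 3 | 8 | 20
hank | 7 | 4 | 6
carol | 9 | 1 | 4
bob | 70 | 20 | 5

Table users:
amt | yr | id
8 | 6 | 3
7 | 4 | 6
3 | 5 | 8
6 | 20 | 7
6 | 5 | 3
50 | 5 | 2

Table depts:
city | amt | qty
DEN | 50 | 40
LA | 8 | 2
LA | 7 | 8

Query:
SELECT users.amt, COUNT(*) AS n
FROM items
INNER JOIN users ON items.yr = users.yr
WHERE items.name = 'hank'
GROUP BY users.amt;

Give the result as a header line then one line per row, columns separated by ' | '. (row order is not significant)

After JOIN users (7 rows):
items.name | items.id | items.qty | items.yr | users.amt | users.yr | users.id
hank | 9 | 1 | 4 | 7 | 4 | 6
dave | 3 | 8 | 20 | 6 | 20 | 7
hank | 7 | 4 | 6 | 8 | 6 | 3
carol | 9 | 1 | 4 | 7 | 4 | 6
bob | 70 | 20 | 5 | 3 | 5 | 8
bob | 70 | 20 | 5 | 6 | 5 | 3
bob | 70 | 20 | 5 | 50 | 5 | 2
After WHERE (2 rows):
items.name | items.id | items.qty | items.yr | users.amt | users.yr | users.id
hank | 9 | 1 | 4 | 7 | 4 | 6
hank | 7 | 4 | 6 | 8 | 6 | 3
After GROUP BY (2 rows):
users.amt | n
7 | 1
8 | 1

== RESULT ==
users.amt | n
7 | 1
8 | 1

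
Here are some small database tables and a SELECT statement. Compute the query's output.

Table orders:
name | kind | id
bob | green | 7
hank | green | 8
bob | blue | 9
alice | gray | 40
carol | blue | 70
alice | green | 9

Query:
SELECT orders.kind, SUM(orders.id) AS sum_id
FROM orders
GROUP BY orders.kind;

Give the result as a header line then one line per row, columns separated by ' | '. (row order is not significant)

== RESULT ==
orders.kind | sum_id
green | 24
blue | 79
gray | 40

Derivation:
After GROUP BY (3 rows):
orders.kind | sum_id
green | 24
blue | 79
gray | 40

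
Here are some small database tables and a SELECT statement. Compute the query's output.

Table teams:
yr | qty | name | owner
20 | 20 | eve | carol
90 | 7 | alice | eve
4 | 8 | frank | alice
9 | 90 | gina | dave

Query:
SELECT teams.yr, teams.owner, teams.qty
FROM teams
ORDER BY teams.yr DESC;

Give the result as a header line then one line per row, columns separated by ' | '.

After SELECT (4 rows):
teams.yr | teams.owner | teams.qty
20 | carol | 20
90 | eve | 7
4 | alice | 8
9 | dave | 90
After ORDER BY (4 rows):
teams.yr | teams.owner | teams.qty
90 | eve | 7
20 | carol | 20
9 | dave | 90
4 | alice | 8

== RESULT ==
teams.yr | teams.owner | teams.qty
90 | eve | 7
20 | carol | 20
9 | dave | 90
4 | alice | 8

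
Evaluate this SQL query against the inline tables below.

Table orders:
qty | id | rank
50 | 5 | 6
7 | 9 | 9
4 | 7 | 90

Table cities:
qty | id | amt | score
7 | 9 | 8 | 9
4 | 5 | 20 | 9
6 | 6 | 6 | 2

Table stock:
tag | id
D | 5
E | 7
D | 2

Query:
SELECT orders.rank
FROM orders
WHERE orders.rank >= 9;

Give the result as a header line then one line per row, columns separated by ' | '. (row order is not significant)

== RESULT ==
orders.rank
9
90

Derivation:
After WHERE (2 rows):
orders.qty | orders.id | orders.rank
7 | 9 | 9
4 | 7 | 90
After SELECT (2 rows):
orders.rank
9
90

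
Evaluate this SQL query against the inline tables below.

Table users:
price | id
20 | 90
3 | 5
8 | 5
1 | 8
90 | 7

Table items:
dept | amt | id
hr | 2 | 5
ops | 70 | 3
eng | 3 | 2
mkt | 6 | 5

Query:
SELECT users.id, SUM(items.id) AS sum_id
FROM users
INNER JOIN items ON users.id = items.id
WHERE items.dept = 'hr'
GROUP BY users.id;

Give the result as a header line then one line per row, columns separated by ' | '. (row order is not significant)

After JOIN items (4 rows):
users.price | users.id | items.dept | items.amt | items.id
3 | 5 | hr | 2 | 5
3 | 5 | mkt | 6 | 5
8 | 5 | hr | 2 | 5
8 | 5 | mkt | 6 | 5
After WHERE (2 rows):
users.price | users.id | items.dept | items.amt | items.id
3 | 5 | hr | 2 | 5
8 | 5 | hr | 2 | 5
After GROUP BY (1 rows):
users.id | sum_id
5 | 10

== RESULT ==
users.id | sum_id
5 | 10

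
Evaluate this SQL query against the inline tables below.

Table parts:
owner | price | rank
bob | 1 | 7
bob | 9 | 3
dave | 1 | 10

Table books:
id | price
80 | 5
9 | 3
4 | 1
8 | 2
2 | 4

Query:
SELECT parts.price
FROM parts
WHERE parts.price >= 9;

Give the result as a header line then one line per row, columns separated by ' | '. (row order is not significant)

After WHERE (1 rows):
parts.owner | parts.price | parts.rank
bob | 9 | 3
After SELECT (1 rows):
parts.price
9

== RESULT ==
parts.price
9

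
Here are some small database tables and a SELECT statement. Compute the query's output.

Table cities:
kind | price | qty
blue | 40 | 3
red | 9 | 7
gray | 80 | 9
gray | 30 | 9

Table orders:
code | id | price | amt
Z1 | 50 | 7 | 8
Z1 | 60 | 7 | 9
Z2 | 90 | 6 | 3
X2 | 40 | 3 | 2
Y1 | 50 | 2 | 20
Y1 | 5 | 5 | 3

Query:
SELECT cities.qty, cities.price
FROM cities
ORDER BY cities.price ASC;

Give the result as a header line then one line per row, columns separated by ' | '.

After SELECT (4 rows):
cities.qty | cities.price
3 | 40
7 | 9
9 | 80
9 | 30
After ORDER BY (4 rows):
cities.qty | cities.price
7 | 9
9 | 30
3 | 40
9 | 80

== RESULT ==
cities.qty | cities.price
7 | 9
9 | 30
3 | 40
9 | 80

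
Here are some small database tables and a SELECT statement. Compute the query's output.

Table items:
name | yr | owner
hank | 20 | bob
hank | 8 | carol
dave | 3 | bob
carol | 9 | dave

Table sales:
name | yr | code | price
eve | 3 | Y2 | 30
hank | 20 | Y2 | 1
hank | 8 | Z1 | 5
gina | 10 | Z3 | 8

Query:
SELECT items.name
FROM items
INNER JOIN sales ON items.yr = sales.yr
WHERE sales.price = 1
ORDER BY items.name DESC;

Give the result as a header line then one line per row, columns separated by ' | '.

After JOIN sales (3 rows):
items.name | items.yr | items.owner | sales.name | sales.yr | sales.code | sales.price
hank | 20 | bob | hank | 20 | Y2 | 1
hank | 8 | carol | hank | 8 | Z1 | 5
dave | 3 | bob | eve | 3 | Y2 | 30
After WHERE (1 rows):
items.name | items.yr | items.owner | sales.name | sales.yr | sales.code | sales.price
hank | 20 | bob | hank | 20 | Y2 | 1
After SELECT (1 rows):
items.name
hank
After ORDER BY (1 rows):
items.name
hank

== RESULT ==
items.name
hank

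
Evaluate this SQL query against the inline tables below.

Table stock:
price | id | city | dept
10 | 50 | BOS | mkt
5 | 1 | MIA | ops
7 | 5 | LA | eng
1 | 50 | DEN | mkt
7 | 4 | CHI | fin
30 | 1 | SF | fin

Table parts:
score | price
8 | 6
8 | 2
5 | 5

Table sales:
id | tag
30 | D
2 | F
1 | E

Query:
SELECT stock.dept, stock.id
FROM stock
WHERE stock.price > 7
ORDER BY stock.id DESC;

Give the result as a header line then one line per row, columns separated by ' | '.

== RESULT ==
stock.dept | stock.id
mkt | 50
fin | 1

Derivation:
After WHERE (2 rows):
stock.price | stock.id | stock.city | stock.dept
10 | 50 | BOS | mkt
30 | 1 | SF | fin
After SELECT (2 rows):
stock.dept | stock.id
mkt | 50
fin | 1
After ORDER BY (2 rows):
stock.dept | stock.id
mkt | 50
fin | 1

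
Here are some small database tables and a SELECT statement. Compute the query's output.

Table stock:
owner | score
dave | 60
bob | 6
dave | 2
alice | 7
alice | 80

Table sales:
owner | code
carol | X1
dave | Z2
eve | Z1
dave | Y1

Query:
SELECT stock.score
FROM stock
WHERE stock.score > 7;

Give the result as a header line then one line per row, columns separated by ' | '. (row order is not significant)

== RESULT ==
stock.score
60
80

Derivation:
After WHERE (2 rows):
stock.owner | stock.score
dave | 60
alice | 80
After SELECT (2 rows):
stock.score
60
80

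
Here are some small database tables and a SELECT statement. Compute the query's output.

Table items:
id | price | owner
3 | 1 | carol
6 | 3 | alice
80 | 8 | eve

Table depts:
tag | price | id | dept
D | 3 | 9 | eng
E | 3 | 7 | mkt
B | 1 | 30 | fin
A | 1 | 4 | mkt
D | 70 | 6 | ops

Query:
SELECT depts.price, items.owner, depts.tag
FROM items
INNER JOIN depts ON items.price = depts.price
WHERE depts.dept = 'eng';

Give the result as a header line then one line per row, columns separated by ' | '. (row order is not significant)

After JOIN depts (4 rows):
items.id | items.price | items.owner | depts.tag | depts.price | depts.id | depts.dept
3 | 1 | carol | B | 1 | 30 | fin
3 | 1 | carol | A | 1 | 4 | mkt
6 | 3 | alice | D | 3 | 9 | eng
6 | 3 | alice | E | 3 | 7 | mkt
After WHERE (1 rows):
items.id | items.price | items.owner | depts.tag | depts.price | depts.id | depts.dept
6 | 3 | alice | D | 3 | 9 | eng
After SELECT (1 rows):
depts.price | items.owner | depts.tag
3 | alice | D

== RESULT ==
depts.price | items.owner | depts.tag
3 | alice | D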